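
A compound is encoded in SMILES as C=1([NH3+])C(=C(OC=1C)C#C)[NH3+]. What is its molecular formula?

Heavy atoms from the SMILES: 7 C, 2 N, 1 O.
Implicit hydrogens by atom environment:
  4 × C (aromatic): no H
  2 × N (charge +1): 3 H each → 6
  1 × C: 3 H
  1 × C: 1 H
  1 × C: no H
  1 × O (aromatic): no H
  Total hydrogens = 10.
Net charge +2.
Molecular formula: [C7H10N2O]2+

[C7H10N2O]2+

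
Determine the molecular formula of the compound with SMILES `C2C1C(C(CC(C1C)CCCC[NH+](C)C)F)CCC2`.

C17H33FN+

Heavy atoms from the SMILES: 17 C, 1 F, 1 N.
Implicit hydrogens by atom environment:
  9 × C: 2 H each → 18
  5 × C: 1 H each → 5
  3 × C: 3 H each → 9
  1 × F: no H
  1 × N (charge +1): 1 H
  Total hydrogens = 33.
Net charge +1.
Molecular formula: C17H33FN+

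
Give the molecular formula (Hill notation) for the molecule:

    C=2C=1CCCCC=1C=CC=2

Heavy atoms from the SMILES: 10 C.
Implicit hydrogens by atom environment:
  4 × C: 2 H each → 8
  4 × C (aromatic): 1 H each → 4
  2 × C (aromatic): no H
  Total hydrogens = 12.
Molecular formula: C10H12

C10H12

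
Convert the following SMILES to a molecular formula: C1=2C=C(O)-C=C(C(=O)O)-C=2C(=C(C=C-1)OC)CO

C13H12O5

Heavy atoms from the SMILES: 13 C, 5 O.
Implicit hydrogens by atom environment:
  6 × C (aromatic): no H
  4 × C (aromatic): 1 H each → 4
  3 × O: 1 H each → 3
  2 × O: no H
  1 × C: 3 H
  1 × C: 2 H
  1 × C: no H
  Total hydrogens = 12.
Molecular formula: C13H12O5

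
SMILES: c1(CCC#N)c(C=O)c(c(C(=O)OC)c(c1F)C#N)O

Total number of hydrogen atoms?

9

Hydrogens are implicit in SMILES; fill each atom to its normal valence:
  6 × C (aromatic): no H
  3 × C: no H
  3 × O: no H
  2 × C: 2 H each → 4
  2 × N: no H
  1 × C: 3 H
  1 × C: 1 H
  1 × F: no H
  1 × O: 1 H
  Total hydrogens = 9.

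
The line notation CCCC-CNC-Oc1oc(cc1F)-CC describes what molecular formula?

Heavy atoms from the SMILES: 12 C, 1 F, 1 N, 2 O.
Implicit hydrogens by atom environment:
  6 × C: 2 H each → 12
  3 × C (aromatic): no H
  2 × C: 3 H each → 6
  1 × C (aromatic): 1 H
  1 × F: no H
  1 × N: 1 H
  1 × O (aromatic): no H
  1 × O: no H
  Total hydrogens = 20.
Molecular formula: C12H20FNO2

C12H20FNO2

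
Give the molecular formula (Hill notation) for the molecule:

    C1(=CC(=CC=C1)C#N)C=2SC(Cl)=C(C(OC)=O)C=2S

C13H8ClNO2S2

Heavy atoms from the SMILES: 13 C, 1 Cl, 1 N, 2 O, 2 S.
Implicit hydrogens by atom environment:
  6 × C (aromatic): no H
  4 × C (aromatic): 1 H each → 4
  2 × C: no H
  2 × O: no H
  1 × C: 3 H
  1 × Cl: no H
  1 × N: no H
  1 × S: 1 H
  1 × S (aromatic): no H
  Total hydrogens = 8.
Molecular formula: C13H8ClNO2S2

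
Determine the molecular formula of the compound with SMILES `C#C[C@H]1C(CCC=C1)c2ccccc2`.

Heavy atoms from the SMILES: 14 C.
Implicit hydrogens by atom environment:
  5 × C: 1 H each → 5
  5 × C (aromatic): 1 H each → 5
  2 × C: 2 H each → 4
  1 × C: no H
  1 × C (aromatic): no H
  Total hydrogens = 14.
Molecular formula: C14H14

C14H14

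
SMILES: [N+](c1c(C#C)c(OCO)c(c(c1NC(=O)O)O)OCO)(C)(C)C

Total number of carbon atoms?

The symbol for carbon appears 14 times in the SMILES. Lowercase c denotes aromatic carbon and counts toward C.

14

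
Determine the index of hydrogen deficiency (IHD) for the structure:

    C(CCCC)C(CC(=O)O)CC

Molecular formula from the SMILES: C10H20O2.
DoU = (2C + 2 + N − H − X)/2 = (2·10 + 2 + 0 − 20 − 0)/2 = 2/2 = 1.
(Structurally: 0 ring(s) + 1 π bond(s) = 1.)

1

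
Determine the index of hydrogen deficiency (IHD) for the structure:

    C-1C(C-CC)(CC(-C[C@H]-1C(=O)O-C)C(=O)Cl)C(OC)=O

Molecular formula from the SMILES: C14H21ClO5.
DoU = (2C + 2 + N − H − X)/2 = (2·14 + 2 + 0 − 21 − 1)/2 = 8/2 = 4.
(Structurally: 1 ring(s) + 3 π bond(s) = 4.)

4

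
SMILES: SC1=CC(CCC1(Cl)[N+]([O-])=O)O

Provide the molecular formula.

C6H8ClNO3S

Heavy atoms from the SMILES: 6 C, 1 Cl, 1 N, 3 O, 1 S.
Implicit hydrogens by atom environment:
  2 × C: 2 H each → 4
  2 × C: 1 H each → 2
  2 × C: no H
  1 × Cl: no H
  1 × N (charge +1): no H
  1 × O: 1 H
  1 × O: no H
  1 × O (charge -1): no H
  1 × S: 1 H
  Total hydrogens = 8.
Molecular formula: C6H8ClNO3S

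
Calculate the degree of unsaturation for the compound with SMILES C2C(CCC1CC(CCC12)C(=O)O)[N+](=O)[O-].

Molecular formula from the SMILES: C11H17NO4.
DoU = (2C + 2 + N − H − X)/2 = (2·11 + 2 + 1 − 17 − 0)/2 = 8/2 = 4.
(Structurally: 2 ring(s) + 2 π bond(s) = 4.)

4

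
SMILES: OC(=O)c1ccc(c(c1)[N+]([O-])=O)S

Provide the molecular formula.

C7H5NO4S

Heavy atoms from the SMILES: 7 C, 1 N, 4 O, 1 S.
Implicit hydrogens by atom environment:
  3 × C (aromatic): 1 H each → 3
  3 × C (aromatic): no H
  2 × O: no H
  1 × C: no H
  1 × N (charge +1): no H
  1 × O: 1 H
  1 × O (charge -1): no H
  1 × S: 1 H
  Total hydrogens = 5.
Molecular formula: C7H5NO4S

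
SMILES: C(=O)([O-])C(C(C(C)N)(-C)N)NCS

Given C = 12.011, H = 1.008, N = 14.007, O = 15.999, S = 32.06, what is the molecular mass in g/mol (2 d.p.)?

Molecular formula: C7H16N3O2S-.
M = 7×12.011 + 16×1.008 + 3×14.007 + 2×15.999 + 1×32.06 = 206.28 g/mol.

206.28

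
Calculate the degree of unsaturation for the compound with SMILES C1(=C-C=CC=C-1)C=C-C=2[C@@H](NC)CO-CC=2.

Molecular formula from the SMILES: C14H17NO.
DoU = (2C + 2 + N − H − X)/2 = (2·14 + 2 + 1 − 17 − 0)/2 = 14/2 = 7.
(Structurally: 2 ring(s) + 5 π bond(s) = 7.)

7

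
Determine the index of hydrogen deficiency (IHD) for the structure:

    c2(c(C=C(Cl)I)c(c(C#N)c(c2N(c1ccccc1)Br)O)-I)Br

Molecular formula from the SMILES: C15H7Br2ClI2N2O.
DoU = (2C + 2 + N − H − X)/2 = (2·15 + 2 + 2 − 7 − 5)/2 = 22/2 = 11.
(Structurally: 2 ring(s) + 9 π bond(s) = 11.)

11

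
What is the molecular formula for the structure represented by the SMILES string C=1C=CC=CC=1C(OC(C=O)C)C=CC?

Heavy atoms from the SMILES: 13 C, 2 O.
Implicit hydrogens by atom environment:
  5 × C: 1 H each → 5
  5 × C (aromatic): 1 H each → 5
  2 × C: 3 H each → 6
  2 × O: no H
  1 × C (aromatic): no H
  Total hydrogens = 16.
Molecular formula: C13H16O2

C13H16O2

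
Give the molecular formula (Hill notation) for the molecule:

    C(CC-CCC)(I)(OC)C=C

Heavy atoms from the SMILES: 9 C, 1 I, 1 O.
Implicit hydrogens by atom environment:
  5 × C: 2 H each → 10
  2 × C: 3 H each → 6
  1 × C: 1 H
  1 × C: no H
  1 × I: no H
  1 × O: no H
  Total hydrogens = 17.
Molecular formula: C9H17IO

C9H17IO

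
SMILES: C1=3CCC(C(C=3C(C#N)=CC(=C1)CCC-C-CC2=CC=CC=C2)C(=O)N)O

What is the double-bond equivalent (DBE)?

12

Molecular formula from the SMILES: C23H26N2O2.
DoU = (2C + 2 + N − H − X)/2 = (2·23 + 2 + 2 − 26 − 0)/2 = 24/2 = 12.
(Structurally: 3 ring(s) + 9 π bond(s) = 12.)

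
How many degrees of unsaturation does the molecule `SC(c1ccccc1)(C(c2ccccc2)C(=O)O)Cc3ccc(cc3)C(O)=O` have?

14

Molecular formula from the SMILES: C23H20O4S.
DoU = (2C + 2 + N − H − X)/2 = (2·23 + 2 + 0 − 20 − 0)/2 = 28/2 = 14.
(Structurally: 3 ring(s) + 11 π bond(s) = 14.)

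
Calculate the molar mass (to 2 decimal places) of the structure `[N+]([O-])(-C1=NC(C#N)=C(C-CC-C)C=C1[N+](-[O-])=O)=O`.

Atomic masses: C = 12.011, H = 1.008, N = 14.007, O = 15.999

Molecular formula: C10H10N4O4.
M = 10×12.011 + 10×1.008 + 4×14.007 + 4×15.999 = 250.21 g/mol.

250.21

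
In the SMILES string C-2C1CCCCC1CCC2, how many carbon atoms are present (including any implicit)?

10

The symbol for carbon appears 10 times in the SMILES.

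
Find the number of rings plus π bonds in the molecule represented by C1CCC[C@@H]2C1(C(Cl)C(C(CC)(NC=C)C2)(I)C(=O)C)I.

Molecular formula from the SMILES: C16H24ClI2NO.
DoU = (2C + 2 + N − H − X)/2 = (2·16 + 2 + 1 − 24 − 3)/2 = 8/2 = 4.
(Structurally: 2 ring(s) + 2 π bond(s) = 4.)

4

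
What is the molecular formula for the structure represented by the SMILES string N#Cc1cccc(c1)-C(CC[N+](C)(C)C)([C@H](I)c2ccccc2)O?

Heavy atoms from the SMILES: 20 C, 1 I, 2 N, 1 O.
Implicit hydrogens by atom environment:
  9 × C (aromatic): 1 H each → 9
  3 × C: 3 H each → 9
  3 × C (aromatic): no H
  2 × C: 2 H each → 4
  2 × C: no H
  1 × C: 1 H
  1 × I: no H
  1 × N (charge +1): no H
  1 × N: no H
  1 × O: 1 H
  Total hydrogens = 24.
Net charge +1.
Molecular formula: C20H24IN2O+

C20H24IN2O+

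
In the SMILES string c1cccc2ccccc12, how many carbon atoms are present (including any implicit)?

10

The symbol for carbon appears 10 times in the SMILES. Lowercase c denotes aromatic carbon and counts toward C.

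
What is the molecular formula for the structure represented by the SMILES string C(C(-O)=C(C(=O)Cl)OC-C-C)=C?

Heavy atoms from the SMILES: 8 C, 1 Cl, 3 O.
Implicit hydrogens by atom environment:
  3 × C: 2 H each → 6
  3 × C: no H
  2 × O: no H
  1 × C: 3 H
  1 × C: 1 H
  1 × Cl: no H
  1 × O: 1 H
  Total hydrogens = 11.
Molecular formula: C8H11ClO3

C8H11ClO3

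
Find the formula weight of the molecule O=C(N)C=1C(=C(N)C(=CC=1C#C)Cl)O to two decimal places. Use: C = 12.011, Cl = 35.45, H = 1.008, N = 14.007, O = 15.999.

210.62

Molecular formula: C9H7ClN2O2.
M = 9×12.011 + 1×35.45 + 7×1.008 + 2×14.007 + 2×15.999 = 210.62 g/mol.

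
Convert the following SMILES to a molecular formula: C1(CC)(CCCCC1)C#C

Heavy atoms from the SMILES: 10 C.
Implicit hydrogens by atom environment:
  6 × C: 2 H each → 12
  2 × C: no H
  1 × C: 3 H
  1 × C: 1 H
  Total hydrogens = 16.
Molecular formula: C10H16

C10H16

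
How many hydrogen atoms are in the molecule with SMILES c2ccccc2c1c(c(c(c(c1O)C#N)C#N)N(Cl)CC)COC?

Hydrogens are implicit in SMILES; fill each atom to its normal valence:
  7 × C (aromatic): no H
  5 × C (aromatic): 1 H each → 5
  3 × N: no H
  2 × C: 3 H each → 6
  2 × C: 2 H each → 4
  2 × C: no H
  1 × Cl: no H
  1 × O: 1 H
  1 × O: no H
  Total hydrogens = 16.

16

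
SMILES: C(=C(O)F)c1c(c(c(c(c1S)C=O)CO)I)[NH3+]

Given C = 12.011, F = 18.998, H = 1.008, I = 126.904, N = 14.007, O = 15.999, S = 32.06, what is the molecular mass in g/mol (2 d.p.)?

Molecular formula: C10H10FINO3S+.
M = 10×12.011 + 1×18.998 + 10×1.008 + 1×126.904 + 1×14.007 + 3×15.999 + 1×32.06 = 370.16 g/mol.

370.16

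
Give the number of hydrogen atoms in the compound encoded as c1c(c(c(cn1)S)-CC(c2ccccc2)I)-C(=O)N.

Hydrogens are implicit in SMILES; fill each atom to its normal valence:
  7 × C (aromatic): 1 H each → 7
  4 × C (aromatic): no H
  1 × C: 2 H
  1 × C: 1 H
  1 × C: no H
  1 × I: no H
  1 × N: 2 H
  1 × N (aromatic): no H
  1 × O: no H
  1 × S: 1 H
  Total hydrogens = 13.

13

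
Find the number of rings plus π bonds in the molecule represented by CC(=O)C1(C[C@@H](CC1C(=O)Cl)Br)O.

Molecular formula from the SMILES: C8H10BrClO3.
DoU = (2C + 2 + N − H − X)/2 = (2·8 + 2 + 0 − 10 − 2)/2 = 6/2 = 3.
(Structurally: 1 ring(s) + 2 π bond(s) = 3.)

3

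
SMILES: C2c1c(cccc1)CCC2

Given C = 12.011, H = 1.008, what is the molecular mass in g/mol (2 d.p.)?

Molecular formula: C10H12.
M = 10×12.011 + 12×1.008 = 132.21 g/mol.

132.21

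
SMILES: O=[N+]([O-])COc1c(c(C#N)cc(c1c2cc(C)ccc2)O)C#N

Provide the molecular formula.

Heavy atoms from the SMILES: 16 C, 3 N, 4 O.
Implicit hydrogens by atom environment:
  7 × C (aromatic): no H
  5 × C (aromatic): 1 H each → 5
  2 × C: no H
  2 × N: no H
  2 × O: no H
  1 × C: 3 H
  1 × C: 2 H
  1 × N (charge +1): no H
  1 × O: 1 H
  1 × O (charge -1): no H
  Total hydrogens = 11.
Molecular formula: C16H11N3O4

C16H11N3O4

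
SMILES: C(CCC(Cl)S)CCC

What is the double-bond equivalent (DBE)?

0

Molecular formula from the SMILES: C7H15ClS.
DoU = (2C + 2 + N − H − X)/2 = (2·7 + 2 + 0 − 15 − 1)/2 = 0/2 = 0.
(Structurally: 0 ring(s) + 0 π bond(s) = 0.)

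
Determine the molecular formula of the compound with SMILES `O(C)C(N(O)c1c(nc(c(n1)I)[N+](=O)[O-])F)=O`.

C6H4FIN4O5

Heavy atoms from the SMILES: 6 C, 1 F, 1 I, 4 N, 5 O.
Implicit hydrogens by atom environment:
  4 × C (aromatic): no H
  3 × O: no H
  2 × N (aromatic): no H
  1 × C: 3 H
  1 × C: no H
  1 × F: no H
  1 × I: no H
  1 × N: no H
  1 × N (charge +1): no H
  1 × O: 1 H
  1 × O (charge -1): no H
  Total hydrogens = 4.
Molecular formula: C6H4FIN4O5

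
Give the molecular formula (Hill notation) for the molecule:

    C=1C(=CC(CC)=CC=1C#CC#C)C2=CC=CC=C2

C18H14

Heavy atoms from the SMILES: 18 C.
Implicit hydrogens by atom environment:
  8 × C (aromatic): 1 H each → 8
  4 × C (aromatic): no H
  3 × C: no H
  1 × C: 3 H
  1 × C: 2 H
  1 × C: 1 H
  Total hydrogens = 14.
Molecular formula: C18H14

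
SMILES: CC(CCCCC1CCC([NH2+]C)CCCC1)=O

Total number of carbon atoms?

The symbol for carbon appears 15 times in the SMILES.

15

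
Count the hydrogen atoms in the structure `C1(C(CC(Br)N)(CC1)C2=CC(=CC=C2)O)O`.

16

Hydrogens are implicit in SMILES; fill each atom to its normal valence:
  4 × C (aromatic): 1 H each → 4
  3 × C: 2 H each → 6
  2 × C: 1 H each → 2
  2 × C (aromatic): no H
  2 × O: 1 H each → 2
  1 × Br: no H
  1 × C: no H
  1 × N: 2 H
  Total hydrogens = 16.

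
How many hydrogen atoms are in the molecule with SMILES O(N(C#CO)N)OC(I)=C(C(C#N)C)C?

Hydrogens are implicit in SMILES; fill each atom to its normal valence:
  5 × C: no H
  2 × C: 3 H each → 6
  2 × N: no H
  2 × O: no H
  1 × C: 1 H
  1 × I: no H
  1 × N: 2 H
  1 × O: 1 H
  Total hydrogens = 10.

10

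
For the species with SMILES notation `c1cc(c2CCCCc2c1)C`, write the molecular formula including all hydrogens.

C11H14

Heavy atoms from the SMILES: 11 C.
Implicit hydrogens by atom environment:
  4 × C: 2 H each → 8
  3 × C (aromatic): 1 H each → 3
  3 × C (aromatic): no H
  1 × C: 3 H
  Total hydrogens = 14.
Molecular formula: C11H14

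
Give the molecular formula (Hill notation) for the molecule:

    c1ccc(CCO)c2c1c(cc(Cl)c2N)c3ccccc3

C18H16ClNO

Heavy atoms from the SMILES: 18 C, 1 Cl, 1 N, 1 O.
Implicit hydrogens by atom environment:
  9 × C (aromatic): 1 H each → 9
  7 × C (aromatic): no H
  2 × C: 2 H each → 4
  1 × Cl: no H
  1 × N: 2 H
  1 × O: 1 H
  Total hydrogens = 16.
Molecular formula: C18H16ClNO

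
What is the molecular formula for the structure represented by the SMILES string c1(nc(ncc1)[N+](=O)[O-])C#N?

Heavy atoms from the SMILES: 5 C, 4 N, 2 O.
Implicit hydrogens by atom environment:
  2 × C (aromatic): 1 H each → 2
  2 × C (aromatic): no H
  2 × N (aromatic): no H
  1 × C: no H
  1 × N (charge +1): no H
  1 × N: no H
  1 × O: no H
  1 × O (charge -1): no H
  Total hydrogens = 2.
Molecular formula: C5H2N4O2

C5H2N4O2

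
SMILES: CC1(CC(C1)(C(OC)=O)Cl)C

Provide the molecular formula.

Heavy atoms from the SMILES: 8 C, 1 Cl, 2 O.
Implicit hydrogens by atom environment:
  3 × C: 3 H each → 9
  3 × C: no H
  2 × C: 2 H each → 4
  2 × O: no H
  1 × Cl: no H
  Total hydrogens = 13.
Molecular formula: C8H13ClO2

C8H13ClO2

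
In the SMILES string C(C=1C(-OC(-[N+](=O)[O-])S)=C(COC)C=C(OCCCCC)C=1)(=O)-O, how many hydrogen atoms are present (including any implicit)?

Hydrogens are implicit in SMILES; fill each atom to its normal valence:
  5 × C: 2 H each → 10
  5 × O: no H
  4 × C (aromatic): no H
  2 × C: 3 H each → 6
  2 × C (aromatic): 1 H each → 2
  1 × C: 1 H
  1 × C: no H
  1 × N (charge +1): no H
  1 × O: 1 H
  1 × O (charge -1): no H
  1 × S: 1 H
  Total hydrogens = 21.

21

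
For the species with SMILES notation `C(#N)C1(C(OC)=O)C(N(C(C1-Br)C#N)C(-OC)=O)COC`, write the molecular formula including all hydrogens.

C12H14BrN3O5

Heavy atoms from the SMILES: 1 Br, 12 C, 3 N, 5 O.
Implicit hydrogens by atom environment:
  5 × C: no H
  5 × O: no H
  3 × C: 3 H each → 9
  3 × C: 1 H each → 3
  3 × N: no H
  1 × Br: no H
  1 × C: 2 H
  Total hydrogens = 14.
Molecular formula: C12H14BrN3O5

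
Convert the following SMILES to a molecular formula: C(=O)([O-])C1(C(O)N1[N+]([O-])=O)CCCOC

C7H11N2O6-

Heavy atoms from the SMILES: 7 C, 2 N, 6 O.
Implicit hydrogens by atom environment:
  3 × C: 2 H each → 6
  3 × O: no H
  2 × C: no H
  2 × O (charge -1): no H
  1 × C: 3 H
  1 × C: 1 H
  1 × N: no H
  1 × N (charge +1): no H
  1 × O: 1 H
  Total hydrogens = 11.
Net charge -1.
Molecular formula: C7H11N2O6-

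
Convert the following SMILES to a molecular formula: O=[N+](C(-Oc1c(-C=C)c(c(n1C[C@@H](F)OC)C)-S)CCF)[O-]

Heavy atoms from the SMILES: 13 C, 2 F, 2 N, 4 O, 1 S.
Implicit hydrogens by atom environment:
  4 × C: 2 H each → 8
  4 × C (aromatic): no H
  3 × C: 1 H each → 3
  3 × O: no H
  2 × C: 3 H each → 6
  2 × F: no H
  1 × N (aromatic): no H
  1 × N (charge +1): no H
  1 × O (charge -1): no H
  1 × S: 1 H
  Total hydrogens = 18.
Molecular formula: C13H18F2N2O4S

C13H18F2N2O4S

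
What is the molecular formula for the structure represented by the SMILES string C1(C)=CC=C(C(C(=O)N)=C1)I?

C8H8INO

Heavy atoms from the SMILES: 8 C, 1 I, 1 N, 1 O.
Implicit hydrogens by atom environment:
  3 × C (aromatic): 1 H each → 3
  3 × C (aromatic): no H
  1 × C: 3 H
  1 × C: no H
  1 × I: no H
  1 × N: 2 H
  1 × O: no H
  Total hydrogens = 8.
Molecular formula: C8H8INO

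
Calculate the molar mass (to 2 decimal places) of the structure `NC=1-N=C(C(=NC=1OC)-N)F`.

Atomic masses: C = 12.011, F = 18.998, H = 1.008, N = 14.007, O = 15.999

Molecular formula: C5H7FN4O.
M = 5×12.011 + 1×18.998 + 7×1.008 + 4×14.007 + 1×15.999 = 158.14 g/mol.

158.14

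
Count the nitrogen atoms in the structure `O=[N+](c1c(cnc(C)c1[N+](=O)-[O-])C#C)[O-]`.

The symbol for nitrogen appears 3 times in the SMILES.

3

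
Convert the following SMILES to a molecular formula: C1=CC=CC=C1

Heavy atoms from the SMILES: 6 C.
Implicit hydrogens by atom environment:
  6 × C (aromatic): 1 H each → 6
  Total hydrogens = 6.
Molecular formula: C6H6

C6H6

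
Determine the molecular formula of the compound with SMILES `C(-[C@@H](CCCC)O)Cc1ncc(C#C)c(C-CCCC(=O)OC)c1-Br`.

Heavy atoms from the SMILES: 1 Br, 20 C, 1 N, 3 O.
Implicit hydrogens by atom environment:
  9 × C: 2 H each → 18
  4 × C (aromatic): no H
  2 × C: 3 H each → 6
  2 × C: 1 H each → 2
  2 × C: no H
  2 × O: no H
  1 × Br: no H
  1 × C (aromatic): 1 H
  1 × N (aromatic): no H
  1 × O: 1 H
  Total hydrogens = 28.
Molecular formula: C20H28BrNO3

C20H28BrNO3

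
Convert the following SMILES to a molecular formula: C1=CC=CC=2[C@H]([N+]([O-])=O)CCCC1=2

Heavy atoms from the SMILES: 10 C, 1 N, 2 O.
Implicit hydrogens by atom environment:
  4 × C (aromatic): 1 H each → 4
  3 × C: 2 H each → 6
  2 × C (aromatic): no H
  1 × C: 1 H
  1 × N (charge +1): no H
  1 × O: no H
  1 × O (charge -1): no H
  Total hydrogens = 11.
Molecular formula: C10H11NO2

C10H11NO2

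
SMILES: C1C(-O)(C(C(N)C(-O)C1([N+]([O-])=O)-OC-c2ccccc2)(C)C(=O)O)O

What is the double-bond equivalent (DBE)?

7

Molecular formula from the SMILES: C15H20N2O8.
DoU = (2C + 2 + N − H − X)/2 = (2·15 + 2 + 2 − 20 − 0)/2 = 14/2 = 7.
(Structurally: 2 ring(s) + 5 π bond(s) = 7.)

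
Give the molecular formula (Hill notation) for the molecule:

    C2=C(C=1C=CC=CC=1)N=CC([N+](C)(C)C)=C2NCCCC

C18H26N3+

Heavy atoms from the SMILES: 18 C, 3 N.
Implicit hydrogens by atom environment:
  7 × C (aromatic): 1 H each → 7
  4 × C: 3 H each → 12
  4 × C (aromatic): no H
  3 × C: 2 H each → 6
  1 × N: 1 H
  1 × N (aromatic): no H
  1 × N (charge +1): no H
  Total hydrogens = 26.
Net charge +1.
Molecular formula: C18H26N3+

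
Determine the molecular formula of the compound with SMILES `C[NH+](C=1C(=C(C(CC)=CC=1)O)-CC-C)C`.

C13H22NO+

Heavy atoms from the SMILES: 13 C, 1 N, 1 O.
Implicit hydrogens by atom environment:
  4 × C: 3 H each → 12
  4 × C (aromatic): no H
  3 × C: 2 H each → 6
  2 × C (aromatic): 1 H each → 2
  1 × N (charge +1): 1 H
  1 × O: 1 H
  Total hydrogens = 22.
Net charge +1.
Molecular formula: C13H22NO+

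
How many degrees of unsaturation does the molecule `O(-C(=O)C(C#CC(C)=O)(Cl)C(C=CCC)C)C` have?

5

Molecular formula from the SMILES: C13H17ClO3.
DoU = (2C + 2 + N − H − X)/2 = (2·13 + 2 + 0 − 17 − 1)/2 = 10/2 = 5.
(Structurally: 0 ring(s) + 5 π bond(s) = 5.)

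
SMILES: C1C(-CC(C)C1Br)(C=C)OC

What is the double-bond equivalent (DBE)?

Molecular formula from the SMILES: C9H15BrO.
DoU = (2C + 2 + N − H − X)/2 = (2·9 + 2 + 0 − 15 − 1)/2 = 4/2 = 2.
(Structurally: 1 ring(s) + 1 π bond(s) = 2.)

2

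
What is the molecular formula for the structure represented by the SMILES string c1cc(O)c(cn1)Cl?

C5H4ClNO

Heavy atoms from the SMILES: 5 C, 1 Cl, 1 N, 1 O.
Implicit hydrogens by atom environment:
  3 × C (aromatic): 1 H each → 3
  2 × C (aromatic): no H
  1 × Cl: no H
  1 × N (aromatic): no H
  1 × O: 1 H
  Total hydrogens = 4.
Molecular formula: C5H4ClNO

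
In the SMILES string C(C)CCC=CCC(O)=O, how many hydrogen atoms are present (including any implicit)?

Hydrogens are implicit in SMILES; fill each atom to its normal valence:
  4 × C: 2 H each → 8
  2 × C: 1 H each → 2
  1 × C: 3 H
  1 × C: no H
  1 × O: 1 H
  1 × O: no H
  Total hydrogens = 14.

14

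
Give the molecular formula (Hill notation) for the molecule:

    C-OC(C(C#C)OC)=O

C6H8O3

Heavy atoms from the SMILES: 6 C, 3 O.
Implicit hydrogens by atom environment:
  3 × O: no H
  2 × C: 3 H each → 6
  2 × C: 1 H each → 2
  2 × C: no H
  Total hydrogens = 8.
Molecular formula: C6H8O3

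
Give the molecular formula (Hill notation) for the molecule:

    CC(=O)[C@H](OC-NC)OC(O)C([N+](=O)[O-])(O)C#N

Heavy atoms from the SMILES: 8 C, 3 N, 7 O.
Implicit hydrogens by atom environment:
  4 × O: no H
  3 × C: no H
  2 × C: 3 H each → 6
  2 × C: 1 H each → 2
  2 × O: 1 H each → 2
  1 × C: 2 H
  1 × N: 1 H
  1 × N: no H
  1 × N (charge +1): no H
  1 × O (charge -1): no H
  Total hydrogens = 13.
Molecular formula: C8H13N3O7

C8H13N3O7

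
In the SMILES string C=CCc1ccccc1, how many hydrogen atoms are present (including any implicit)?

Hydrogens are implicit in SMILES; fill each atom to its normal valence:
  5 × C (aromatic): 1 H each → 5
  2 × C: 2 H each → 4
  1 × C: 1 H
  1 × C (aromatic): no H
  Total hydrogens = 10.

10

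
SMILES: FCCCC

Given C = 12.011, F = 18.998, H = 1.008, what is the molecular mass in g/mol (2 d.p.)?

Molecular formula: C4H9F.
M = 4×12.011 + 1×18.998 + 9×1.008 = 76.11 g/mol.

76.11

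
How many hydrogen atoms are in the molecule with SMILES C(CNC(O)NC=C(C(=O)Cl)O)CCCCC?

21

Hydrogens are implicit in SMILES; fill each atom to its normal valence:
  6 × C: 2 H each → 12
  2 × C: 1 H each → 2
  2 × C: no H
  2 × N: 1 H each → 2
  2 × O: 1 H each → 2
  1 × C: 3 H
  1 × Cl: no H
  1 × O: no H
  Total hydrogens = 21.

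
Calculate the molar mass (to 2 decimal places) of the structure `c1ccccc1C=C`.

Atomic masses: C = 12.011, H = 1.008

Molecular formula: C8H8.
M = 8×12.011 + 8×1.008 = 104.15 g/mol.

104.15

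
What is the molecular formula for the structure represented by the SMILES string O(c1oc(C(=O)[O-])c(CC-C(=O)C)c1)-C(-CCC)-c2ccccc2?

C19H21O5-

Heavy atoms from the SMILES: 19 C, 5 O.
Implicit hydrogens by atom environment:
  6 × C (aromatic): 1 H each → 6
  4 × C: 2 H each → 8
  4 × C (aromatic): no H
  3 × O: no H
  2 × C: 3 H each → 6
  2 × C: no H
  1 × C: 1 H
  1 × O (aromatic): no H
  1 × O (charge -1): no H
  Total hydrogens = 21.
Net charge -1.
Molecular formula: C19H21O5-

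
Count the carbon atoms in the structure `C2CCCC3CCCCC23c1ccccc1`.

16

The symbol for carbon appears 16 times in the SMILES. Lowercase c denotes aromatic carbon and counts toward C.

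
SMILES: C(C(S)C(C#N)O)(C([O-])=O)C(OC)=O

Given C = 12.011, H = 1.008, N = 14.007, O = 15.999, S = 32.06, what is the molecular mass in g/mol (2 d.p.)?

Molecular formula: C7H8NO5S-.
M = 7×12.011 + 8×1.008 + 1×14.007 + 5×15.999 + 1×32.06 = 218.20 g/mol.

218.20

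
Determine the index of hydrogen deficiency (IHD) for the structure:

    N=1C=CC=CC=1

Molecular formula from the SMILES: C5H5N.
DoU = (2C + 2 + N − H − X)/2 = (2·5 + 2 + 1 − 5 − 0)/2 = 8/2 = 4.
(Structurally: 1 ring(s) + 3 π bond(s) = 4.)

4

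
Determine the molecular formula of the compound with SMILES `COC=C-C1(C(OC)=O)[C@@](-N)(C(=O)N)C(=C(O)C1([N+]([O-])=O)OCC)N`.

C13H20N4O8

Heavy atoms from the SMILES: 13 C, 4 N, 8 O.
Implicit hydrogens by atom environment:
  7 × C: no H
  6 × O: no H
  3 × C: 3 H each → 9
  3 × N: 2 H each → 6
  2 × C: 1 H each → 2
  1 × C: 2 H
  1 × N (charge +1): no H
  1 × O: 1 H
  1 × O (charge -1): no H
  Total hydrogens = 20.
Molecular formula: C13H20N4O8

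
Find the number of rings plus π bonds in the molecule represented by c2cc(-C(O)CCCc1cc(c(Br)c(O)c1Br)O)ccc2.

Molecular formula from the SMILES: C16H16Br2O3.
DoU = (2C + 2 + N − H − X)/2 = (2·16 + 2 + 0 − 16 − 2)/2 = 16/2 = 8.
(Structurally: 2 ring(s) + 6 π bond(s) = 8.)

8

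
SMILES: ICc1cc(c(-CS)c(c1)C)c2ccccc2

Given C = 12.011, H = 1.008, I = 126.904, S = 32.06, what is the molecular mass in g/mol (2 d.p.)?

Molecular formula: C15H15IS.
M = 15×12.011 + 15×1.008 + 1×126.904 + 1×32.06 = 354.25 g/mol.

354.25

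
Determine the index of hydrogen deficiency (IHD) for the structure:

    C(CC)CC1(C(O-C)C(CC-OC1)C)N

Molecular formula from the SMILES: C12H25NO2.
DoU = (2C + 2 + N − H − X)/2 = (2·12 + 2 + 1 − 25 − 0)/2 = 2/2 = 1.
(Structurally: 1 ring(s) + 0 π bond(s) = 1.)

1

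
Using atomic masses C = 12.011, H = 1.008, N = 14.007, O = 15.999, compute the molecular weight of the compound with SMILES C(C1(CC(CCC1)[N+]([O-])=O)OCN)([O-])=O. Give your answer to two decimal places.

217.20

Molecular formula: C8H13N2O5-.
M = 8×12.011 + 13×1.008 + 2×14.007 + 5×15.999 = 217.20 g/mol.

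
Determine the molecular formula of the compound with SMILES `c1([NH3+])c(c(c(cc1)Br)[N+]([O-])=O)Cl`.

Heavy atoms from the SMILES: 1 Br, 6 C, 1 Cl, 2 N, 2 O.
Implicit hydrogens by atom environment:
  4 × C (aromatic): no H
  2 × C (aromatic): 1 H each → 2
  1 × Br: no H
  1 × Cl: no H
  1 × N (charge +1): 3 H
  1 × N (charge +1): no H
  1 × O: no H
  1 × O (charge -1): no H
  Total hydrogens = 5.
Net charge +1.
Molecular formula: C6H5BrClN2O2+

C6H5BrClN2O2+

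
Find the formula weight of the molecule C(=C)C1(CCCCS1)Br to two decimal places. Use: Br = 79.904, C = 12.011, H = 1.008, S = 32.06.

Molecular formula: C7H11BrS.
M = 1×79.904 + 7×12.011 + 11×1.008 + 1×32.06 = 207.13 g/mol.

207.13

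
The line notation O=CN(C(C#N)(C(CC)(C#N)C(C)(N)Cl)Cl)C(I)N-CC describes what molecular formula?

Heavy atoms from the SMILES: 12 C, 2 Cl, 1 I, 5 N, 1 O.
Implicit hydrogens by atom environment:
  5 × C: no H
  3 × C: 3 H each → 9
  3 × N: no H
  2 × C: 2 H each → 4
  2 × C: 1 H each → 2
  2 × Cl: no H
  1 × I: no H
  1 × N: 2 H
  1 × N: 1 H
  1 × O: no H
  Total hydrogens = 18.
Molecular formula: C12H18Cl2IN5O

C12H18Cl2IN5O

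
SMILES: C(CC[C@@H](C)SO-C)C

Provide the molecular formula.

C7H16OS

Heavy atoms from the SMILES: 7 C, 1 O, 1 S.
Implicit hydrogens by atom environment:
  3 × C: 3 H each → 9
  3 × C: 2 H each → 6
  1 × C: 1 H
  1 × O: no H
  1 × S: no H
  Total hydrogens = 16.
Molecular formula: C7H16OS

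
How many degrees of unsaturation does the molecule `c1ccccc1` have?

4

Molecular formula from the SMILES: C6H6.
DoU = (2C + 2 + N − H − X)/2 = (2·6 + 2 + 0 − 6 − 0)/2 = 8/2 = 4.
(Structurally: 1 ring(s) + 3 π bond(s) = 4.)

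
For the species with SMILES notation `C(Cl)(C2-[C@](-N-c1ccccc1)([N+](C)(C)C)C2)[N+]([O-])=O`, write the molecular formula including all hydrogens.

C13H19ClN3O2+

Heavy atoms from the SMILES: 13 C, 1 Cl, 3 N, 2 O.
Implicit hydrogens by atom environment:
  5 × C (aromatic): 1 H each → 5
  3 × C: 3 H each → 9
  2 × C: 1 H each → 2
  2 × N (charge +1): no H
  1 × C: 2 H
  1 × C: no H
  1 × C (aromatic): no H
  1 × Cl: no H
  1 × N: 1 H
  1 × O: no H
  1 × O (charge -1): no H
  Total hydrogens = 19.
Net charge +1.
Molecular formula: C13H19ClN3O2+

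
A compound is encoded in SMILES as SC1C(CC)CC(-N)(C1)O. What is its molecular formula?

C7H15NOS

Heavy atoms from the SMILES: 7 C, 1 N, 1 O, 1 S.
Implicit hydrogens by atom environment:
  3 × C: 2 H each → 6
  2 × C: 1 H each → 2
  1 × C: 3 H
  1 × C: no H
  1 × N: 2 H
  1 × O: 1 H
  1 × S: 1 H
  Total hydrogens = 15.
Molecular formula: C7H15NOS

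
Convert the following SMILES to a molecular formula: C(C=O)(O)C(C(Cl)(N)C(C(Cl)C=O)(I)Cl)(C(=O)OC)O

C9H11Cl3INO6

Heavy atoms from the SMILES: 9 C, 3 Cl, 1 I, 1 N, 6 O.
Implicit hydrogens by atom environment:
  4 × C: 1 H each → 4
  4 × C: no H
  4 × O: no H
  3 × Cl: no H
  2 × O: 1 H each → 2
  1 × C: 3 H
  1 × I: no H
  1 × N: 2 H
  Total hydrogens = 11.
Molecular formula: C9H11Cl3INO6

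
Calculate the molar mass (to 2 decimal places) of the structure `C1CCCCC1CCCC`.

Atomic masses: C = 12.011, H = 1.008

140.27

Molecular formula: C10H20.
M = 10×12.011 + 20×1.008 = 140.27 g/mol.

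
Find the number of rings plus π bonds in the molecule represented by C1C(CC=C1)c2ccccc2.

6

Molecular formula from the SMILES: C11H12.
DoU = (2C + 2 + N − H − X)/2 = (2·11 + 2 + 0 − 12 − 0)/2 = 12/2 = 6.
(Structurally: 2 ring(s) + 4 π bond(s) = 6.)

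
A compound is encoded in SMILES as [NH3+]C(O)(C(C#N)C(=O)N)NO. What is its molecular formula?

C4H9N4O3+

Heavy atoms from the SMILES: 4 C, 4 N, 3 O.
Implicit hydrogens by atom environment:
  3 × C: no H
  2 × O: 1 H each → 2
  1 × C: 1 H
  1 × N (charge +1): 3 H
  1 × N: 2 H
  1 × N: 1 H
  1 × N: no H
  1 × O: no H
  Total hydrogens = 9.
Net charge +1.
Molecular formula: C4H9N4O3+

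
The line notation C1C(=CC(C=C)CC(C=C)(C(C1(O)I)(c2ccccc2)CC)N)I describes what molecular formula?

C20H25I2NO

Heavy atoms from the SMILES: 20 C, 2 I, 1 N, 1 O.
Implicit hydrogens by atom environment:
  5 × C: 2 H each → 10
  5 × C (aromatic): 1 H each → 5
  4 × C: 1 H each → 4
  4 × C: no H
  2 × I: no H
  1 × C: 3 H
  1 × C (aromatic): no H
  1 × N: 2 H
  1 × O: 1 H
  Total hydrogens = 25.
Molecular formula: C20H25I2NO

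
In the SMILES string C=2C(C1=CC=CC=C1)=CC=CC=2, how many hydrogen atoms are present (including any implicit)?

10

Hydrogens are implicit in SMILES; fill each atom to its normal valence:
  10 × C (aromatic): 1 H each → 10
  2 × C (aromatic): no H
  Total hydrogens = 10.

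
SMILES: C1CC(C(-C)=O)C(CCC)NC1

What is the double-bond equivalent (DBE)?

Molecular formula from the SMILES: C10H19NO.
DoU = (2C + 2 + N − H − X)/2 = (2·10 + 2 + 1 − 19 − 0)/2 = 4/2 = 2.
(Structurally: 1 ring(s) + 1 π bond(s) = 2.)

2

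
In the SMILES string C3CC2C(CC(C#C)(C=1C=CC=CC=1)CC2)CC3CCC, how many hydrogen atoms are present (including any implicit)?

Hydrogens are implicit in SMILES; fill each atom to its normal valence:
  8 × C: 2 H each → 16
  5 × C (aromatic): 1 H each → 5
  4 × C: 1 H each → 4
  2 × C: no H
  1 × C: 3 H
  1 × C (aromatic): no H
  Total hydrogens = 28.

28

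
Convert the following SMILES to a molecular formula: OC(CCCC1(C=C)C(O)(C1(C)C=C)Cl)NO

C12H20ClNO3

Heavy atoms from the SMILES: 12 C, 1 Cl, 1 N, 3 O.
Implicit hydrogens by atom environment:
  5 × C: 2 H each → 10
  3 × C: 1 H each → 3
  3 × C: no H
  3 × O: 1 H each → 3
  1 × C: 3 H
  1 × Cl: no H
  1 × N: 1 H
  Total hydrogens = 20.
Molecular formula: C12H20ClNO3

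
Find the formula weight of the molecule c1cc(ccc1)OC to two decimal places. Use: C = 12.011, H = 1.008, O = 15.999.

Molecular formula: C7H8O.
M = 7×12.011 + 8×1.008 + 1×15.999 = 108.14 g/mol.

108.14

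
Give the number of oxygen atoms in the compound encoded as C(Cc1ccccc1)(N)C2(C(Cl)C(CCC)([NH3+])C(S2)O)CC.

The symbol for oxygen appears 1 time in the SMILES.

1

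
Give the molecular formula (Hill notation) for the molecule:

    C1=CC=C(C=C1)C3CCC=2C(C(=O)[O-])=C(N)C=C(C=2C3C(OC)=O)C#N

Heavy atoms from the SMILES: 20 C, 2 N, 4 O.
Implicit hydrogens by atom environment:
  6 × C (aromatic): 1 H each → 6
  6 × C (aromatic): no H
  3 × C: no H
  3 × O: no H
  2 × C: 2 H each → 4
  2 × C: 1 H each → 2
  1 × C: 3 H
  1 × N: 2 H
  1 × N: no H
  1 × O (charge -1): no H
  Total hydrogens = 17.
Net charge -1.
Molecular formula: C20H17N2O4-

C20H17N2O4-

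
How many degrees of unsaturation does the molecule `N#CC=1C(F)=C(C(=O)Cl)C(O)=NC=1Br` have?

7

Molecular formula from the SMILES: C7HBrClFN2O2.
DoU = (2C + 2 + N − H − X)/2 = (2·7 + 2 + 2 − 1 − 3)/2 = 14/2 = 7.
(Structurally: 1 ring(s) + 6 π bond(s) = 7.)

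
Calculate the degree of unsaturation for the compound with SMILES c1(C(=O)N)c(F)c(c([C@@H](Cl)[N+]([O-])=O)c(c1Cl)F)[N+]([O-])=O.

Molecular formula from the SMILES: C8H3Cl2F2N3O5.
DoU = (2C + 2 + N − H − X)/2 = (2·8 + 2 + 3 − 3 − 4)/2 = 14/2 = 7.
(Structurally: 1 ring(s) + 6 π bond(s) = 7.)

7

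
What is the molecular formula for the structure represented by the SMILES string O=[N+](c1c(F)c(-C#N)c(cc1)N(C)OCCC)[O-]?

C11H12FN3O3

Heavy atoms from the SMILES: 11 C, 1 F, 3 N, 3 O.
Implicit hydrogens by atom environment:
  4 × C (aromatic): no H
  2 × C: 3 H each → 6
  2 × C: 2 H each → 4
  2 × C (aromatic): 1 H each → 2
  2 × N: no H
  2 × O: no H
  1 × C: no H
  1 × F: no H
  1 × N (charge +1): no H
  1 × O (charge -1): no H
  Total hydrogens = 12.
Molecular formula: C11H12FN3O3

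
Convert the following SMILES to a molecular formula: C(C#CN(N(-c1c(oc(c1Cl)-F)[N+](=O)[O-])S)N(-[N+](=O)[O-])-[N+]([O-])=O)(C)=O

Heavy atoms from the SMILES: 8 C, 1 Cl, 1 F, 6 N, 8 O, 1 S.
Implicit hydrogens by atom environment:
  4 × C (aromatic): no H
  4 × O: no H
  3 × C: no H
  3 × N (charge +1): no H
  3 × N: no H
  3 × O (charge -1): no H
  1 × C: 3 H
  1 × Cl: no H
  1 × F: no H
  1 × O (aromatic): no H
  1 × S: 1 H
  Total hydrogens = 4.
Molecular formula: C8H4ClFN6O8S

C8H4ClFN6O8S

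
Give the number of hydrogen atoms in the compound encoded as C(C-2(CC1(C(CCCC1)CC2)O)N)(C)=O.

Hydrogens are implicit in SMILES; fill each atom to its normal valence:
  7 × C: 2 H each → 14
  3 × C: no H
  1 × C: 3 H
  1 × C: 1 H
  1 × N: 2 H
  1 × O: 1 H
  1 × O: no H
  Total hydrogens = 21.

21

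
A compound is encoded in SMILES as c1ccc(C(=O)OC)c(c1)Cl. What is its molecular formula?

C8H7ClO2

Heavy atoms from the SMILES: 8 C, 1 Cl, 2 O.
Implicit hydrogens by atom environment:
  4 × C (aromatic): 1 H each → 4
  2 × C (aromatic): no H
  2 × O: no H
  1 × C: 3 H
  1 × C: no H
  1 × Cl: no H
  Total hydrogens = 7.
Molecular formula: C8H7ClO2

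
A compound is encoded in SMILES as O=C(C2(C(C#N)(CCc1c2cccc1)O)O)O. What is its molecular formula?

Heavy atoms from the SMILES: 12 C, 1 N, 4 O.
Implicit hydrogens by atom environment:
  4 × C (aromatic): 1 H each → 4
  4 × C: no H
  3 × O: 1 H each → 3
  2 × C: 2 H each → 4
  2 × C (aromatic): no H
  1 × N: no H
  1 × O: no H
  Total hydrogens = 11.
Molecular formula: C12H11NO4

C12H11NO4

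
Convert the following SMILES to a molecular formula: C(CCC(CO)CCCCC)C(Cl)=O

C11H21ClO2

Heavy atoms from the SMILES: 11 C, 1 Cl, 2 O.
Implicit hydrogens by atom environment:
  8 × C: 2 H each → 16
  1 × C: 3 H
  1 × C: 1 H
  1 × C: no H
  1 × Cl: no H
  1 × O: 1 H
  1 × O: no H
  Total hydrogens = 21.
Molecular formula: C11H21ClO2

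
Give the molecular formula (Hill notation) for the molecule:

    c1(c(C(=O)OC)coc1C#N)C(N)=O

Heavy atoms from the SMILES: 8 C, 2 N, 4 O.
Implicit hydrogens by atom environment:
  3 × C (aromatic): no H
  3 × C: no H
  3 × O: no H
  1 × C: 3 H
  1 × C (aromatic): 1 H
  1 × N: 2 H
  1 × N: no H
  1 × O (aromatic): no H
  Total hydrogens = 6.
Molecular formula: C8H6N2O4

C8H6N2O4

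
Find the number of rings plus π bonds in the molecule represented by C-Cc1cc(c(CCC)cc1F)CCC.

Molecular formula from the SMILES: C14H21F.
DoU = (2C + 2 + N − H − X)/2 = (2·14 + 2 + 0 − 21 − 1)/2 = 8/2 = 4.
(Structurally: 1 ring(s) + 3 π bond(s) = 4.)

4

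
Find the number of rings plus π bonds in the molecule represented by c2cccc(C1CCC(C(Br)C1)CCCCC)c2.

Molecular formula from the SMILES: C17H25Br.
DoU = (2C + 2 + N − H − X)/2 = (2·17 + 2 + 0 − 25 − 1)/2 = 10/2 = 5.
(Structurally: 2 ring(s) + 3 π bond(s) = 5.)

5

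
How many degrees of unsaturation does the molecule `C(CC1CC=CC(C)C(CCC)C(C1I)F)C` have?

2

Molecular formula from the SMILES: C15H26FI.
DoU = (2C + 2 + N − H − X)/2 = (2·15 + 2 + 0 − 26 − 2)/2 = 4/2 = 2.
(Structurally: 1 ring(s) + 1 π bond(s) = 2.)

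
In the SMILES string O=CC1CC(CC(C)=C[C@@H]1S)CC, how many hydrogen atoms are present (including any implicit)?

18

Hydrogens are implicit in SMILES; fill each atom to its normal valence:
  5 × C: 1 H each → 5
  3 × C: 2 H each → 6
  2 × C: 3 H each → 6
  1 × C: no H
  1 × O: no H
  1 × S: 1 H
  Total hydrogens = 18.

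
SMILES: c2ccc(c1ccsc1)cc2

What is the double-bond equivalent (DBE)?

Molecular formula from the SMILES: C10H8S.
DoU = (2C + 2 + N − H − X)/2 = (2·10 + 2 + 0 − 8 − 0)/2 = 14/2 = 7.
(Structurally: 2 ring(s) + 5 π bond(s) = 7.)

7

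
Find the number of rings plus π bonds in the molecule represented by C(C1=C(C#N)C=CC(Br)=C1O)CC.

Molecular formula from the SMILES: C10H10BrNO.
DoU = (2C + 2 + N − H − X)/2 = (2·10 + 2 + 1 − 10 − 1)/2 = 12/2 = 6.
(Structurally: 1 ring(s) + 5 π bond(s) = 6.)

6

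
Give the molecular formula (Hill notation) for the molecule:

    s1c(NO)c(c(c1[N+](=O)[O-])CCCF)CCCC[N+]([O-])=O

Heavy atoms from the SMILES: 11 C, 1 F, 3 N, 5 O, 1 S.
Implicit hydrogens by atom environment:
  7 × C: 2 H each → 14
  4 × C (aromatic): no H
  2 × N (charge +1): no H
  2 × O: no H
  2 × O (charge -1): no H
  1 × F: no H
  1 × N: 1 H
  1 × O: 1 H
  1 × S (aromatic): no H
  Total hydrogens = 16.
Molecular formula: C11H16FN3O5S

C11H16FN3O5S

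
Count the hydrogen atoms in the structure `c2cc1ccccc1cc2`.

8

Hydrogens are implicit in SMILES; fill each atom to its normal valence:
  8 × C (aromatic): 1 H each → 8
  2 × C (aromatic): no H
  Total hydrogens = 8.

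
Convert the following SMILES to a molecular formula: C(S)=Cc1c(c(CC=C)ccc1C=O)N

C12H13NOS

Heavy atoms from the SMILES: 12 C, 1 N, 1 O, 1 S.
Implicit hydrogens by atom environment:
  4 × C: 1 H each → 4
  4 × C (aromatic): no H
  2 × C: 2 H each → 4
  2 × C (aromatic): 1 H each → 2
  1 × N: 2 H
  1 × O: no H
  1 × S: 1 H
  Total hydrogens = 13.
Molecular formula: C12H13NOS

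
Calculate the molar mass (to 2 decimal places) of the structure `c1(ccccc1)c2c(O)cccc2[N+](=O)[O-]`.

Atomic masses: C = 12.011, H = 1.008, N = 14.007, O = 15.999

215.21

Molecular formula: C12H9NO3.
M = 12×12.011 + 9×1.008 + 1×14.007 + 3×15.999 = 215.21 g/mol.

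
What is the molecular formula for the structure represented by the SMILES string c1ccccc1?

C6H6

Heavy atoms from the SMILES: 6 C.
Implicit hydrogens by atom environment:
  6 × C (aromatic): 1 H each → 6
  Total hydrogens = 6.
Molecular formula: C6H6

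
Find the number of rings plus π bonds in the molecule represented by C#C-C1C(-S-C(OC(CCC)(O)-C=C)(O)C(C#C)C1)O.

6

Molecular formula from the SMILES: C15H20O4S.
DoU = (2C + 2 + N − H − X)/2 = (2·15 + 2 + 0 − 20 − 0)/2 = 12/2 = 6.
(Structurally: 1 ring(s) + 5 π bond(s) = 6.)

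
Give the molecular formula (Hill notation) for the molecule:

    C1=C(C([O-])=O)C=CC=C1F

C7H4FO2-

Heavy atoms from the SMILES: 7 C, 1 F, 2 O.
Implicit hydrogens by atom environment:
  4 × C (aromatic): 1 H each → 4
  2 × C (aromatic): no H
  1 × C: no H
  1 × F: no H
  1 × O: no H
  1 × O (charge -1): no H
  Total hydrogens = 4.
Net charge -1.
Molecular formula: C7H4FO2-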